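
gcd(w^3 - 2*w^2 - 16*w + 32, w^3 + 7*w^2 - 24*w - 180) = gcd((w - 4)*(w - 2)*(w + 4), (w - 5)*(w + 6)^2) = 1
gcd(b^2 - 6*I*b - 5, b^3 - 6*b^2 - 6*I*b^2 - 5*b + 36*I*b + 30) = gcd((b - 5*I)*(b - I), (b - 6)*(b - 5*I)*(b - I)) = b^2 - 6*I*b - 5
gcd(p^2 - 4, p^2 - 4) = p^2 - 4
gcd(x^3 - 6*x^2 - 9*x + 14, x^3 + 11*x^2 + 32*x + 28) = x + 2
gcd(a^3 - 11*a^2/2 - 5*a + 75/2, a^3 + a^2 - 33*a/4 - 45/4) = a^2 - a/2 - 15/2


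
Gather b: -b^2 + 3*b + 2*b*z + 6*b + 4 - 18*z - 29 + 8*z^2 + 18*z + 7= -b^2 + b*(2*z + 9) + 8*z^2 - 18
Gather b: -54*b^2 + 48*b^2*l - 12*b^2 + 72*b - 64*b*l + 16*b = b^2*(48*l - 66) + b*(88 - 64*l)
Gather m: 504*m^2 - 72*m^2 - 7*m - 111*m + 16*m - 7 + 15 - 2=432*m^2 - 102*m + 6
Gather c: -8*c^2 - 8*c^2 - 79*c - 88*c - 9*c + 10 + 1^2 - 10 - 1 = -16*c^2 - 176*c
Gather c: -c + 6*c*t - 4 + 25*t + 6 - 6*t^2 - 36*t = c*(6*t - 1) - 6*t^2 - 11*t + 2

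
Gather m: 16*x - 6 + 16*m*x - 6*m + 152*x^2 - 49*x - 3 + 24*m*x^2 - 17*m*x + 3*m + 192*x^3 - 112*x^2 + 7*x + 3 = m*(24*x^2 - x - 3) + 192*x^3 + 40*x^2 - 26*x - 6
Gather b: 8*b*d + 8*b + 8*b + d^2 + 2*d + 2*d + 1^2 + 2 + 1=b*(8*d + 16) + d^2 + 4*d + 4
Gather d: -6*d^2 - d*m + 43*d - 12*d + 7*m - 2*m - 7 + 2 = -6*d^2 + d*(31 - m) + 5*m - 5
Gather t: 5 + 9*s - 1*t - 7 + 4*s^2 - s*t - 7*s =4*s^2 + 2*s + t*(-s - 1) - 2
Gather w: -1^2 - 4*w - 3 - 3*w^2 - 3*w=-3*w^2 - 7*w - 4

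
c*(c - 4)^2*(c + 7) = c^4 - c^3 - 40*c^2 + 112*c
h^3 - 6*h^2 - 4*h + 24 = (h - 6)*(h - 2)*(h + 2)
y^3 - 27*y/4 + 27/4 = (y - 3/2)^2*(y + 3)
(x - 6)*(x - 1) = x^2 - 7*x + 6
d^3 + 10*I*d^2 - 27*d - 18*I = (d + I)*(d + 3*I)*(d + 6*I)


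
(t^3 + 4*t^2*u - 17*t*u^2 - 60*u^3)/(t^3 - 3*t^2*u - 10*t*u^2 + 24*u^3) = (t + 5*u)/(t - 2*u)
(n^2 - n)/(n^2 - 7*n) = (n - 1)/(n - 7)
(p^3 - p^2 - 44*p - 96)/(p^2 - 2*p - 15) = (p^2 - 4*p - 32)/(p - 5)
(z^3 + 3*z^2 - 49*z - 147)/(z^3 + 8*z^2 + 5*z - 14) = (z^2 - 4*z - 21)/(z^2 + z - 2)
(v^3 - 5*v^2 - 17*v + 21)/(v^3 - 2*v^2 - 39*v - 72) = (v^2 - 8*v + 7)/(v^2 - 5*v - 24)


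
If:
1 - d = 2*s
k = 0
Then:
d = 1 - 2*s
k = 0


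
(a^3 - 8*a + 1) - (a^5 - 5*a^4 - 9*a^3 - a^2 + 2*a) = -a^5 + 5*a^4 + 10*a^3 + a^2 - 10*a + 1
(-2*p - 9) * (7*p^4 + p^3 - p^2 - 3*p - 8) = -14*p^5 - 65*p^4 - 7*p^3 + 15*p^2 + 43*p + 72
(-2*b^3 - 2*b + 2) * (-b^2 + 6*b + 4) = 2*b^5 - 12*b^4 - 6*b^3 - 14*b^2 + 4*b + 8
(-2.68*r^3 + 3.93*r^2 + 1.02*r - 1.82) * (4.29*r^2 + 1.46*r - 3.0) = -11.4972*r^5 + 12.9469*r^4 + 18.1536*r^3 - 18.1086*r^2 - 5.7172*r + 5.46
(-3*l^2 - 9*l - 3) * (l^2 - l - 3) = -3*l^4 - 6*l^3 + 15*l^2 + 30*l + 9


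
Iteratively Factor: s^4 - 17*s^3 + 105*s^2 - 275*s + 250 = (s - 5)*(s^3 - 12*s^2 + 45*s - 50) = (s - 5)^2*(s^2 - 7*s + 10) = (s - 5)^2*(s - 2)*(s - 5)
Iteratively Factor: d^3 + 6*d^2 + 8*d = (d)*(d^2 + 6*d + 8) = d*(d + 2)*(d + 4)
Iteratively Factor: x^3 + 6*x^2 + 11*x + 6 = (x + 3)*(x^2 + 3*x + 2) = (x + 1)*(x + 3)*(x + 2)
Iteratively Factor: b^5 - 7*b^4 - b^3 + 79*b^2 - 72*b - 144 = (b - 4)*(b^4 - 3*b^3 - 13*b^2 + 27*b + 36) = (b - 4)*(b + 1)*(b^3 - 4*b^2 - 9*b + 36) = (b - 4)*(b - 3)*(b + 1)*(b^2 - b - 12) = (b - 4)*(b - 3)*(b + 1)*(b + 3)*(b - 4)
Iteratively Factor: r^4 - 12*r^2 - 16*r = (r - 4)*(r^3 + 4*r^2 + 4*r) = r*(r - 4)*(r^2 + 4*r + 4) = r*(r - 4)*(r + 2)*(r + 2)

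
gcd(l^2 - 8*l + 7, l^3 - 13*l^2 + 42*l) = l - 7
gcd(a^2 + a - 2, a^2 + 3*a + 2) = a + 2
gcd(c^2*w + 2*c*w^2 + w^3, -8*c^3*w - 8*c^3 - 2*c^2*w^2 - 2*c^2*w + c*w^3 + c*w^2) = 1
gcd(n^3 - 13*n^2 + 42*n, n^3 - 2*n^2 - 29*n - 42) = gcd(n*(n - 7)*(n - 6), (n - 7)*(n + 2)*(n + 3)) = n - 7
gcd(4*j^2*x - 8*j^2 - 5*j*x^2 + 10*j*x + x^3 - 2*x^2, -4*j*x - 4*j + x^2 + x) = -4*j + x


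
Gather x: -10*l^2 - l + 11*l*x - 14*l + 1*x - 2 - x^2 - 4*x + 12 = -10*l^2 - 15*l - x^2 + x*(11*l - 3) + 10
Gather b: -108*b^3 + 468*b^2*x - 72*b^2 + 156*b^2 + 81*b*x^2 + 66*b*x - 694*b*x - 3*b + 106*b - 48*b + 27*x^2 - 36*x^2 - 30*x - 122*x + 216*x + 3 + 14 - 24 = -108*b^3 + b^2*(468*x + 84) + b*(81*x^2 - 628*x + 55) - 9*x^2 + 64*x - 7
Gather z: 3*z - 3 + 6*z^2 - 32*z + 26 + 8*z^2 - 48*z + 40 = 14*z^2 - 77*z + 63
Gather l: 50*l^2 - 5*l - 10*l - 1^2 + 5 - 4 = 50*l^2 - 15*l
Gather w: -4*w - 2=-4*w - 2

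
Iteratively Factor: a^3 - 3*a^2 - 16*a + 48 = (a - 4)*(a^2 + a - 12) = (a - 4)*(a - 3)*(a + 4)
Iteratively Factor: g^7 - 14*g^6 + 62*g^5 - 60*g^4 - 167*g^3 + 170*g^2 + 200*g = (g + 1)*(g^6 - 15*g^5 + 77*g^4 - 137*g^3 - 30*g^2 + 200*g) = (g - 5)*(g + 1)*(g^5 - 10*g^4 + 27*g^3 - 2*g^2 - 40*g) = (g - 5)^2*(g + 1)*(g^4 - 5*g^3 + 2*g^2 + 8*g) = (g - 5)^2*(g - 2)*(g + 1)*(g^3 - 3*g^2 - 4*g) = (g - 5)^2*(g - 2)*(g + 1)^2*(g^2 - 4*g) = g*(g - 5)^2*(g - 2)*(g + 1)^2*(g - 4)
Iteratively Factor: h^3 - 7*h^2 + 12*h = (h - 3)*(h^2 - 4*h) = (h - 4)*(h - 3)*(h)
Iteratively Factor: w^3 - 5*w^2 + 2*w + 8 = (w - 2)*(w^2 - 3*w - 4) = (w - 4)*(w - 2)*(w + 1)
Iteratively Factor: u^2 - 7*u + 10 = (u - 5)*(u - 2)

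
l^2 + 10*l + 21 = (l + 3)*(l + 7)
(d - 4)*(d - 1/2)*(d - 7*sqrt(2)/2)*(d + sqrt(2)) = d^4 - 9*d^3/2 - 5*sqrt(2)*d^3/2 - 5*d^2 + 45*sqrt(2)*d^2/4 - 5*sqrt(2)*d + 63*d/2 - 14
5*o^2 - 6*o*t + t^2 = (-5*o + t)*(-o + t)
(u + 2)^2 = u^2 + 4*u + 4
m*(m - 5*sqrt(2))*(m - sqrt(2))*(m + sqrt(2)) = m^4 - 5*sqrt(2)*m^3 - 2*m^2 + 10*sqrt(2)*m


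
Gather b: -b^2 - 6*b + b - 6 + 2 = -b^2 - 5*b - 4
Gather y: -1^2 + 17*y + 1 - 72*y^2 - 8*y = -72*y^2 + 9*y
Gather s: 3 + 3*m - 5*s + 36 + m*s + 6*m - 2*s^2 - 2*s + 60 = 9*m - 2*s^2 + s*(m - 7) + 99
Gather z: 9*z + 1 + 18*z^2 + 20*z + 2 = 18*z^2 + 29*z + 3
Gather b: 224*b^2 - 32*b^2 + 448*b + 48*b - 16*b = 192*b^2 + 480*b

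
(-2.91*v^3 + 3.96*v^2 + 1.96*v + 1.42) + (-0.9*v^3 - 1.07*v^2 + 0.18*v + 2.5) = -3.81*v^3 + 2.89*v^2 + 2.14*v + 3.92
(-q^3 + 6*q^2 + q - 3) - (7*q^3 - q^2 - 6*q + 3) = -8*q^3 + 7*q^2 + 7*q - 6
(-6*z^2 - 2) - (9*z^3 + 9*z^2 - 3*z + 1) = -9*z^3 - 15*z^2 + 3*z - 3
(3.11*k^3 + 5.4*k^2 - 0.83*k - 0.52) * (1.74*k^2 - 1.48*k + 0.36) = 5.4114*k^5 + 4.7932*k^4 - 8.3166*k^3 + 2.2676*k^2 + 0.4708*k - 0.1872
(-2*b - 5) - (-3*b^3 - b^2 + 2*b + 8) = 3*b^3 + b^2 - 4*b - 13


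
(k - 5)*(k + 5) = k^2 - 25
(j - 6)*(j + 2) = j^2 - 4*j - 12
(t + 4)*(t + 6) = t^2 + 10*t + 24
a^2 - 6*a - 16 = (a - 8)*(a + 2)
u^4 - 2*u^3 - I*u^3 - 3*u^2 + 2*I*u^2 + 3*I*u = u*(u - 3)*(u + 1)*(u - I)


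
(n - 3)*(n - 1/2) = n^2 - 7*n/2 + 3/2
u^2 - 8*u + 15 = (u - 5)*(u - 3)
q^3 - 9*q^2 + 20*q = q*(q - 5)*(q - 4)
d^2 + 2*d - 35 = (d - 5)*(d + 7)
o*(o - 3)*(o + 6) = o^3 + 3*o^2 - 18*o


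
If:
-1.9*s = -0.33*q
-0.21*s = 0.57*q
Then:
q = 0.00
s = 0.00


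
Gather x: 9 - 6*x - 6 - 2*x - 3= -8*x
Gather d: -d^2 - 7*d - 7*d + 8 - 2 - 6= -d^2 - 14*d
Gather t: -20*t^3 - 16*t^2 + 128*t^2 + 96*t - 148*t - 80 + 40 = -20*t^3 + 112*t^2 - 52*t - 40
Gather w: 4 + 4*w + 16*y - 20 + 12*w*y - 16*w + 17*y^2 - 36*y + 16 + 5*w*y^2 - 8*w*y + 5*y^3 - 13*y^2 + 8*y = w*(5*y^2 + 4*y - 12) + 5*y^3 + 4*y^2 - 12*y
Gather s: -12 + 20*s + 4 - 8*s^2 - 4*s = -8*s^2 + 16*s - 8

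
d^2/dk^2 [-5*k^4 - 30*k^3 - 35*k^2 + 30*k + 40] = -60*k^2 - 180*k - 70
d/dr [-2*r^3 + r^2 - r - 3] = -6*r^2 + 2*r - 1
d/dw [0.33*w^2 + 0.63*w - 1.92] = 0.66*w + 0.63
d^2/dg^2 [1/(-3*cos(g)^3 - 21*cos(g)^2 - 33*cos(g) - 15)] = (9*sin(g)^4 - 97*sin(g)^2 - 395*cos(g)/4 + 59*cos(3*g)/4 - 84)/(3*(cos(g) + 1)^4*(cos(g) + 5)^3)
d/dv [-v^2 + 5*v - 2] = 5 - 2*v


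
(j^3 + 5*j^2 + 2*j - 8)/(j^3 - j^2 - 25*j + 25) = (j^2 + 6*j + 8)/(j^2 - 25)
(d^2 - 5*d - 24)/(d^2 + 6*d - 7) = (d^2 - 5*d - 24)/(d^2 + 6*d - 7)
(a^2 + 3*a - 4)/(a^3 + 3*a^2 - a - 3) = (a + 4)/(a^2 + 4*a + 3)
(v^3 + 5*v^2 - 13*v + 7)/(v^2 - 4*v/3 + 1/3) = 3*(v^2 + 6*v - 7)/(3*v - 1)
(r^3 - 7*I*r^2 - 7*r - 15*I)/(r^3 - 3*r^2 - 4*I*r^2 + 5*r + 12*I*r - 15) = (r - 3*I)/(r - 3)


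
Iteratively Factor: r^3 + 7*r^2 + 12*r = (r + 3)*(r^2 + 4*r) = r*(r + 3)*(r + 4)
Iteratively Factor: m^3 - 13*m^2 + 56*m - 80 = (m - 5)*(m^2 - 8*m + 16) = (m - 5)*(m - 4)*(m - 4)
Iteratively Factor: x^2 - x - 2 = (x - 2)*(x + 1)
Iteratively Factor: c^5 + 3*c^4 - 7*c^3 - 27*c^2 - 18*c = (c + 1)*(c^4 + 2*c^3 - 9*c^2 - 18*c) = (c - 3)*(c + 1)*(c^3 + 5*c^2 + 6*c) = c*(c - 3)*(c + 1)*(c^2 + 5*c + 6) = c*(c - 3)*(c + 1)*(c + 2)*(c + 3)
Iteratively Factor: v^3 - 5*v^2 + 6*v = (v - 3)*(v^2 - 2*v) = (v - 3)*(v - 2)*(v)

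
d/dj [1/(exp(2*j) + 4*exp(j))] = 2*(-exp(j) - 2)*exp(-j)/(exp(j) + 4)^2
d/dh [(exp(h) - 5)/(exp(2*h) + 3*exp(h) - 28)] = (-(exp(h) - 5)*(2*exp(h) + 3) + exp(2*h) + 3*exp(h) - 28)*exp(h)/(exp(2*h) + 3*exp(h) - 28)^2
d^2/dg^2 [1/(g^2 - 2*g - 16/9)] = 162*(9*g^2 - 18*g - 36*(g - 1)^2 - 16)/(-9*g^2 + 18*g + 16)^3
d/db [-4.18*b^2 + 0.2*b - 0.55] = 0.2 - 8.36*b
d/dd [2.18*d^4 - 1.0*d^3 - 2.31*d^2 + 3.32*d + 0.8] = 8.72*d^3 - 3.0*d^2 - 4.62*d + 3.32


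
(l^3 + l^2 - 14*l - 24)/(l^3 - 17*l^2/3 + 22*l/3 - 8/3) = 3*(l^2 + 5*l + 6)/(3*l^2 - 5*l + 2)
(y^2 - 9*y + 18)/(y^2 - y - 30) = (y - 3)/(y + 5)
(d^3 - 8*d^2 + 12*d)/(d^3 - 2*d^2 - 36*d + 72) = d/(d + 6)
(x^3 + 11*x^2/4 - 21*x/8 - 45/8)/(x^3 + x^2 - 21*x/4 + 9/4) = (4*x + 5)/(2*(2*x - 1))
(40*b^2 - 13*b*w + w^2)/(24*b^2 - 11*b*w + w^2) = (-5*b + w)/(-3*b + w)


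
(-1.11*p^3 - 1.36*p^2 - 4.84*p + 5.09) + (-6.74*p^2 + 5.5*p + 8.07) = -1.11*p^3 - 8.1*p^2 + 0.66*p + 13.16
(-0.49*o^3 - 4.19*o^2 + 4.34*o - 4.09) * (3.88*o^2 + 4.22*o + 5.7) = -1.9012*o^5 - 18.325*o^4 - 3.6356*o^3 - 21.4374*o^2 + 7.4782*o - 23.313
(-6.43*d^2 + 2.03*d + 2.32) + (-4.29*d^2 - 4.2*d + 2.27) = -10.72*d^2 - 2.17*d + 4.59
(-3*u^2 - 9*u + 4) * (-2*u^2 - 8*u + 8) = 6*u^4 + 42*u^3 + 40*u^2 - 104*u + 32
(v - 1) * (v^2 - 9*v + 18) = v^3 - 10*v^2 + 27*v - 18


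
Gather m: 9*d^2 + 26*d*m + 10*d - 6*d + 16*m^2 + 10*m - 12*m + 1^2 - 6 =9*d^2 + 4*d + 16*m^2 + m*(26*d - 2) - 5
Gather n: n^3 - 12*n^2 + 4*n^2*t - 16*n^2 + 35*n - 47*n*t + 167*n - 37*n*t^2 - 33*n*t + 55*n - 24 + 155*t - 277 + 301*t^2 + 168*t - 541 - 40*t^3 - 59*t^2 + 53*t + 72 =n^3 + n^2*(4*t - 28) + n*(-37*t^2 - 80*t + 257) - 40*t^3 + 242*t^2 + 376*t - 770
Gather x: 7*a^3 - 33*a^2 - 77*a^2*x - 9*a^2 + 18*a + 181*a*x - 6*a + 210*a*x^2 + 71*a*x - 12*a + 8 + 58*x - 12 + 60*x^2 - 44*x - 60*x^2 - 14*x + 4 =7*a^3 - 42*a^2 + 210*a*x^2 + x*(-77*a^2 + 252*a)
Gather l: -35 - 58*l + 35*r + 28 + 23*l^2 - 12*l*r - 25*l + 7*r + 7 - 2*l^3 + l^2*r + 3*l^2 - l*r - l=-2*l^3 + l^2*(r + 26) + l*(-13*r - 84) + 42*r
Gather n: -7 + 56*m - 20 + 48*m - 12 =104*m - 39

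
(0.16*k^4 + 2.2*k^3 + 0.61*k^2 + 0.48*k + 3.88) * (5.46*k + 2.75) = 0.8736*k^5 + 12.452*k^4 + 9.3806*k^3 + 4.2983*k^2 + 22.5048*k + 10.67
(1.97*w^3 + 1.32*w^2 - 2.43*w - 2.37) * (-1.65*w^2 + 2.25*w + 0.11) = -3.2505*w^5 + 2.2545*w^4 + 7.1962*w^3 - 1.4118*w^2 - 5.5998*w - 0.2607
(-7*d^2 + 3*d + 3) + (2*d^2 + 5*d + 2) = -5*d^2 + 8*d + 5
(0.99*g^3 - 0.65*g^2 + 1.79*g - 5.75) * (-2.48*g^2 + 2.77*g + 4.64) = -2.4552*g^5 + 4.3543*g^4 - 1.6461*g^3 + 16.2023*g^2 - 7.6219*g - 26.68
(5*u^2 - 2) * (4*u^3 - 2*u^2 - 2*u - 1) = 20*u^5 - 10*u^4 - 18*u^3 - u^2 + 4*u + 2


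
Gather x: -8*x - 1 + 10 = 9 - 8*x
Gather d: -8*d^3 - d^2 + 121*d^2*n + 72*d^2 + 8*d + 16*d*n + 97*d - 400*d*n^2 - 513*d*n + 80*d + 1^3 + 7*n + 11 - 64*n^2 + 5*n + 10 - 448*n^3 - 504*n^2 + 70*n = -8*d^3 + d^2*(121*n + 71) + d*(-400*n^2 - 497*n + 185) - 448*n^3 - 568*n^2 + 82*n + 22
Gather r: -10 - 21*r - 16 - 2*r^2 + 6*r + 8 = -2*r^2 - 15*r - 18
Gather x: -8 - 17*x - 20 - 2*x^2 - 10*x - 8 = -2*x^2 - 27*x - 36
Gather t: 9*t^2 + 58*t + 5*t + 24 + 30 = 9*t^2 + 63*t + 54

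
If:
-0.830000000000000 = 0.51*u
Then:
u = -1.63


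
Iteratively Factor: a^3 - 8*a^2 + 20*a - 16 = (a - 4)*(a^2 - 4*a + 4) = (a - 4)*(a - 2)*(a - 2)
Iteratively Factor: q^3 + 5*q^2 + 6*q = (q + 3)*(q^2 + 2*q) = q*(q + 3)*(q + 2)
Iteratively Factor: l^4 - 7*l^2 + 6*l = (l - 1)*(l^3 + l^2 - 6*l) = (l - 1)*(l + 3)*(l^2 - 2*l) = (l - 2)*(l - 1)*(l + 3)*(l)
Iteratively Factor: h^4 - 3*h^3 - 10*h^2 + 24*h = (h)*(h^3 - 3*h^2 - 10*h + 24) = h*(h + 3)*(h^2 - 6*h + 8) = h*(h - 4)*(h + 3)*(h - 2)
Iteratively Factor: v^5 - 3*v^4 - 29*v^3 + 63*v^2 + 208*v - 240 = (v + 4)*(v^4 - 7*v^3 - v^2 + 67*v - 60) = (v - 5)*(v + 4)*(v^3 - 2*v^2 - 11*v + 12) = (v - 5)*(v + 3)*(v + 4)*(v^2 - 5*v + 4) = (v - 5)*(v - 1)*(v + 3)*(v + 4)*(v - 4)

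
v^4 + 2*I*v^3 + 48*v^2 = v^2*(v - 6*I)*(v + 8*I)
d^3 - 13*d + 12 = (d - 3)*(d - 1)*(d + 4)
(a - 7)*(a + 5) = a^2 - 2*a - 35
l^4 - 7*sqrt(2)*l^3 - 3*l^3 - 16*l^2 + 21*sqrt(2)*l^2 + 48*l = l*(l - 3)*(l - 8*sqrt(2))*(l + sqrt(2))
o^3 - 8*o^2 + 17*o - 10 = (o - 5)*(o - 2)*(o - 1)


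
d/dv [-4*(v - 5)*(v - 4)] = 36 - 8*v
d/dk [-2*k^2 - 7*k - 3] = -4*k - 7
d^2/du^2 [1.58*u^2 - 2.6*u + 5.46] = 3.16000000000000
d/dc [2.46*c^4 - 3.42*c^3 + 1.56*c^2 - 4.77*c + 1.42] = 9.84*c^3 - 10.26*c^2 + 3.12*c - 4.77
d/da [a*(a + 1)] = 2*a + 1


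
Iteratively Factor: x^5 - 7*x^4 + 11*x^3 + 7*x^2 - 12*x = (x - 3)*(x^4 - 4*x^3 - x^2 + 4*x) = x*(x - 3)*(x^3 - 4*x^2 - x + 4) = x*(x - 3)*(x + 1)*(x^2 - 5*x + 4) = x*(x - 3)*(x - 1)*(x + 1)*(x - 4)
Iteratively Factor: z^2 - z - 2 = (z + 1)*(z - 2)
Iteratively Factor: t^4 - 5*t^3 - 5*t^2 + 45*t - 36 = (t + 3)*(t^3 - 8*t^2 + 19*t - 12) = (t - 3)*(t + 3)*(t^2 - 5*t + 4) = (t - 3)*(t - 1)*(t + 3)*(t - 4)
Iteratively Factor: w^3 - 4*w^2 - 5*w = (w - 5)*(w^2 + w) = (w - 5)*(w + 1)*(w)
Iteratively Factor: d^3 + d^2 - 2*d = (d)*(d^2 + d - 2) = d*(d - 1)*(d + 2)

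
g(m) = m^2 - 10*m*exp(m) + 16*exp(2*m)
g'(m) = -10*m*exp(m) + 2*m + 32*exp(2*m) - 10*exp(m)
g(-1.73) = 6.56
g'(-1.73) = -1.16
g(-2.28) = 7.70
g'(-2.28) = -2.92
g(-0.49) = 9.25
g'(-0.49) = 7.91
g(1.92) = 617.13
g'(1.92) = 1293.48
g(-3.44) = 12.95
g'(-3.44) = -6.06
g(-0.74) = 7.72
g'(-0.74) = 4.56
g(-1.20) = 6.51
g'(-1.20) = 1.11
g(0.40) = 29.80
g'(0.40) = 51.13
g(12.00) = 423806423646.52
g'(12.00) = 847630750056.11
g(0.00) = 16.00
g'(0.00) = 22.00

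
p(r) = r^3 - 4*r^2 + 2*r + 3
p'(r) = 3*r^2 - 8*r + 2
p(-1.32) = -8.91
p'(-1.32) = 17.79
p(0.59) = 2.99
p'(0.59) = -1.68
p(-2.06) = -26.84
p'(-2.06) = 31.21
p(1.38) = 0.77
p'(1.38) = -3.33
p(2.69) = -1.10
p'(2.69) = 2.19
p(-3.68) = -108.37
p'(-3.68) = 72.07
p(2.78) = -0.87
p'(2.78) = 2.95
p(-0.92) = -3.00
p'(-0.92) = 11.90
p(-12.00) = -2325.00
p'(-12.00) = 530.00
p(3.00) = 0.00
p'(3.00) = 5.00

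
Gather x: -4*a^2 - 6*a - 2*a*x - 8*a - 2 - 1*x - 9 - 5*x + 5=-4*a^2 - 14*a + x*(-2*a - 6) - 6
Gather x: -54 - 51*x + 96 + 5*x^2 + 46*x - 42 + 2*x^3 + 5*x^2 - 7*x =2*x^3 + 10*x^2 - 12*x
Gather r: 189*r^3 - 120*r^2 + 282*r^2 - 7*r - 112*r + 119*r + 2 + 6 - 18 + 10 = 189*r^3 + 162*r^2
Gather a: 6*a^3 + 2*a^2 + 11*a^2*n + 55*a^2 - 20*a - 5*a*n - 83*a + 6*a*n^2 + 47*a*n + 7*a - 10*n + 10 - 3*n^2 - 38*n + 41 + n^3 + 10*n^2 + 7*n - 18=6*a^3 + a^2*(11*n + 57) + a*(6*n^2 + 42*n - 96) + n^3 + 7*n^2 - 41*n + 33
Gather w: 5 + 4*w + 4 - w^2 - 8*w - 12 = -w^2 - 4*w - 3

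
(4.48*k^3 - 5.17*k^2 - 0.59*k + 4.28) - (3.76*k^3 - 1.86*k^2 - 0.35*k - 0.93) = 0.720000000000001*k^3 - 3.31*k^2 - 0.24*k + 5.21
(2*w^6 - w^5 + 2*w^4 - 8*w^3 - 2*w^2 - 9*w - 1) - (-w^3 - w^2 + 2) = 2*w^6 - w^5 + 2*w^4 - 7*w^3 - w^2 - 9*w - 3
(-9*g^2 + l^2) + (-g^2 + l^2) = -10*g^2 + 2*l^2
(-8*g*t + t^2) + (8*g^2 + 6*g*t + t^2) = 8*g^2 - 2*g*t + 2*t^2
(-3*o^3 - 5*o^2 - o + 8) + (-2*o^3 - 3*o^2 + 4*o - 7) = -5*o^3 - 8*o^2 + 3*o + 1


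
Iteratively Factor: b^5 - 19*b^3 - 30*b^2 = (b - 5)*(b^4 + 5*b^3 + 6*b^2) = (b - 5)*(b + 2)*(b^3 + 3*b^2) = (b - 5)*(b + 2)*(b + 3)*(b^2) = b*(b - 5)*(b + 2)*(b + 3)*(b)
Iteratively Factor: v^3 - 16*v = (v + 4)*(v^2 - 4*v) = v*(v + 4)*(v - 4)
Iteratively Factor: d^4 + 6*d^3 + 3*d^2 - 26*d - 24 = (d + 1)*(d^3 + 5*d^2 - 2*d - 24) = (d - 2)*(d + 1)*(d^2 + 7*d + 12) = (d - 2)*(d + 1)*(d + 3)*(d + 4)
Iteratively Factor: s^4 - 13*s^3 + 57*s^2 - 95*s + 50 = (s - 1)*(s^3 - 12*s^2 + 45*s - 50) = (s - 5)*(s - 1)*(s^2 - 7*s + 10) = (s - 5)*(s - 2)*(s - 1)*(s - 5)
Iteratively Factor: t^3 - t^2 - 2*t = (t + 1)*(t^2 - 2*t) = t*(t + 1)*(t - 2)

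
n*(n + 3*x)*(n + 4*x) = n^3 + 7*n^2*x + 12*n*x^2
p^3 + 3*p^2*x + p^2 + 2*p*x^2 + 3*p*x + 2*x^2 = (p + 1)*(p + x)*(p + 2*x)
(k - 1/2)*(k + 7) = k^2 + 13*k/2 - 7/2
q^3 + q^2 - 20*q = q*(q - 4)*(q + 5)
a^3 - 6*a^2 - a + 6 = (a - 6)*(a - 1)*(a + 1)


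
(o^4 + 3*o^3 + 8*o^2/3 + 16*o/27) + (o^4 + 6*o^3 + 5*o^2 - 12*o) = 2*o^4 + 9*o^3 + 23*o^2/3 - 308*o/27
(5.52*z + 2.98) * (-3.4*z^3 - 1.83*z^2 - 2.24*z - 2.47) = -18.768*z^4 - 20.2336*z^3 - 17.8182*z^2 - 20.3096*z - 7.3606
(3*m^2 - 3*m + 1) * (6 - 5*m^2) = -15*m^4 + 15*m^3 + 13*m^2 - 18*m + 6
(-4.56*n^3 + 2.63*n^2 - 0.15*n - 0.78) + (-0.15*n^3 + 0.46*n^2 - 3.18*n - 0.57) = -4.71*n^3 + 3.09*n^2 - 3.33*n - 1.35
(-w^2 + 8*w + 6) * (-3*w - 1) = 3*w^3 - 23*w^2 - 26*w - 6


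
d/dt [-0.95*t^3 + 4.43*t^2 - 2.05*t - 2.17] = -2.85*t^2 + 8.86*t - 2.05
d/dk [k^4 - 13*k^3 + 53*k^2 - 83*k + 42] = 4*k^3 - 39*k^2 + 106*k - 83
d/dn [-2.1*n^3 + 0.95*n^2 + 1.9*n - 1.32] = -6.3*n^2 + 1.9*n + 1.9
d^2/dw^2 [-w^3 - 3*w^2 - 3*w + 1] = -6*w - 6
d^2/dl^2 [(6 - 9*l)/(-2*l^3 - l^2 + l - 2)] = 6*((3*l - 2)*(6*l^2 + 2*l - 1)^2 + (-18*l^2 - 6*l - (3*l - 2)*(6*l + 1) + 3)*(2*l^3 + l^2 - l + 2))/(2*l^3 + l^2 - l + 2)^3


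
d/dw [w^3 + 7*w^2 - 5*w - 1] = 3*w^2 + 14*w - 5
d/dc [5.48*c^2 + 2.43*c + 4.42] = 10.96*c + 2.43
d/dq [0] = 0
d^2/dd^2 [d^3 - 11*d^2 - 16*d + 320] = 6*d - 22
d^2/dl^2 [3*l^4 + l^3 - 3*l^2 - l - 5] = 36*l^2 + 6*l - 6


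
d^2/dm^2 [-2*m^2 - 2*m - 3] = -4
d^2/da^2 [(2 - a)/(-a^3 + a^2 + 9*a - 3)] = 2*((a - 2)*(-3*a^2 + 2*a + 9)^2 + (-3*a^2 + 2*a - (a - 2)*(3*a - 1) + 9)*(a^3 - a^2 - 9*a + 3))/(a^3 - a^2 - 9*a + 3)^3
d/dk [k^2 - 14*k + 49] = 2*k - 14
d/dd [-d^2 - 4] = -2*d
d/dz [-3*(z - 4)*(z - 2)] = 18 - 6*z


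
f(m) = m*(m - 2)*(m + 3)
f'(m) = m*(m - 2) + m*(m + 3) + (m - 2)*(m + 3)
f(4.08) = 60.08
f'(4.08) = 52.10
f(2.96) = 16.94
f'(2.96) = 26.20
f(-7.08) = -262.29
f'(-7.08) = 130.22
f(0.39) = -2.13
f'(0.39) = -4.76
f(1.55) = -3.17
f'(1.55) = 4.31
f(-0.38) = 2.37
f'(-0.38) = -6.33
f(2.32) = 3.95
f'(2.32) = 14.79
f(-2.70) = 3.81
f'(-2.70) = 10.47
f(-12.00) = -1512.00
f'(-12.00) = 402.00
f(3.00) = 18.00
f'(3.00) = 27.00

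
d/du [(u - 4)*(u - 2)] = 2*u - 6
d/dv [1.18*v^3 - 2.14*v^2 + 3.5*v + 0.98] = 3.54*v^2 - 4.28*v + 3.5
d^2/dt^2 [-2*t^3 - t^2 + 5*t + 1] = -12*t - 2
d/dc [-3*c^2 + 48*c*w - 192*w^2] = -6*c + 48*w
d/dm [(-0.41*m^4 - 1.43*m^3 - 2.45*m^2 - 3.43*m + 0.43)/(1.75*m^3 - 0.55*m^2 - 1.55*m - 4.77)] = (-0.7175*m^6 + 0.451*m^5 + 6.9805*m^4 + 24.2608*m^3 + 20.1168*m^2 + 23.846*m + 17.0276)/(3.0625*m^6 - 1.925*m^5 - 5.1225*m^4 - 14.99*m^3 + 7.6495*m^2 + 14.787*m + 22.7529)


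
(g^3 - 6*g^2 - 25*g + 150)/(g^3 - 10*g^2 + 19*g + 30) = (g + 5)/(g + 1)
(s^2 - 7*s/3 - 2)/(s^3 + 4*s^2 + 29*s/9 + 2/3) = 3*(s - 3)/(3*s^2 + 10*s + 3)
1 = 1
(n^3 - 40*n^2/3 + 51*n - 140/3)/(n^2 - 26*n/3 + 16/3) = (3*n^3 - 40*n^2 + 153*n - 140)/(3*n^2 - 26*n + 16)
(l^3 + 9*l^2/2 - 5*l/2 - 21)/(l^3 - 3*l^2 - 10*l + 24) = (l + 7/2)/(l - 4)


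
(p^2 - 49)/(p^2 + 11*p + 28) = (p - 7)/(p + 4)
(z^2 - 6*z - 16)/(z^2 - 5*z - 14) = (z - 8)/(z - 7)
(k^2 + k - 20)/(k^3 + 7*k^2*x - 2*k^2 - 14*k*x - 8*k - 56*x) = (k + 5)/(k^2 + 7*k*x + 2*k + 14*x)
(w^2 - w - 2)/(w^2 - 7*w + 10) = (w + 1)/(w - 5)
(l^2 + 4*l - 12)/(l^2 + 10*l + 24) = (l - 2)/(l + 4)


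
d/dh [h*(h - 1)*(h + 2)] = 3*h^2 + 2*h - 2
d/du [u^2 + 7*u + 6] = 2*u + 7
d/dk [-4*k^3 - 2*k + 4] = -12*k^2 - 2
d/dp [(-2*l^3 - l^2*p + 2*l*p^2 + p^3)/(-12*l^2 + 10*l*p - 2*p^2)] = (16*l^4 - 28*l^3*p - 9*l^2*p^2 + 10*l*p^3 - p^4)/(2*(36*l^4 - 60*l^3*p + 37*l^2*p^2 - 10*l*p^3 + p^4))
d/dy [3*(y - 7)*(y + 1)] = 6*y - 18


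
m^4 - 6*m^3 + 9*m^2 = m^2*(m - 3)^2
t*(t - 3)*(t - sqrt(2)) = t^3 - 3*t^2 - sqrt(2)*t^2 + 3*sqrt(2)*t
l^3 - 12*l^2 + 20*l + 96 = (l - 8)*(l - 6)*(l + 2)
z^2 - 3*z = z*(z - 3)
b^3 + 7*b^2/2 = b^2*(b + 7/2)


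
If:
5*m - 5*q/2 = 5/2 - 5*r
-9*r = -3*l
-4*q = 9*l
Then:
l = 3*r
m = 1/2 - 35*r/8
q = -27*r/4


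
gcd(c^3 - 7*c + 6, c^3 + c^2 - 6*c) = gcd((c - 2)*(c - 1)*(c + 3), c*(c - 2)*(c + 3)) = c^2 + c - 6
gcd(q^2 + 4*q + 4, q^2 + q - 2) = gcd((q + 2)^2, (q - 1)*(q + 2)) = q + 2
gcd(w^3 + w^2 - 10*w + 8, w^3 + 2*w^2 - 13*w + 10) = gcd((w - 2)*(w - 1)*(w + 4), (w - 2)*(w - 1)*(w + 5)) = w^2 - 3*w + 2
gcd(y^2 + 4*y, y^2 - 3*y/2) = y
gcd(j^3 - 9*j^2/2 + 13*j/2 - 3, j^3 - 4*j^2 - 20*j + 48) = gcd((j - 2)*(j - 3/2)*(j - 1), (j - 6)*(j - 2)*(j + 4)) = j - 2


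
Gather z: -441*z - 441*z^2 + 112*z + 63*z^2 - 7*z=-378*z^2 - 336*z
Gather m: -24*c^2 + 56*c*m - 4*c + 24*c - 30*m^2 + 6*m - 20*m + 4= -24*c^2 + 20*c - 30*m^2 + m*(56*c - 14) + 4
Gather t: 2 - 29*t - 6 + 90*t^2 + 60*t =90*t^2 + 31*t - 4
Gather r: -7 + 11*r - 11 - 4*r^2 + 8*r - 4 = -4*r^2 + 19*r - 22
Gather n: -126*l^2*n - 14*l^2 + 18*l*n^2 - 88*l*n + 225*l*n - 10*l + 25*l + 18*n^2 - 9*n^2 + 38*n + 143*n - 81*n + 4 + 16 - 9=-14*l^2 + 15*l + n^2*(18*l + 9) + n*(-126*l^2 + 137*l + 100) + 11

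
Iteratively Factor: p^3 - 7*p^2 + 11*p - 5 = (p - 1)*(p^2 - 6*p + 5) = (p - 5)*(p - 1)*(p - 1)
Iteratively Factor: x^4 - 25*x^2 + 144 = (x - 3)*(x^3 + 3*x^2 - 16*x - 48) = (x - 3)*(x + 3)*(x^2 - 16) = (x - 4)*(x - 3)*(x + 3)*(x + 4)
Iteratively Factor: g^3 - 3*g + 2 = (g + 2)*(g^2 - 2*g + 1) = (g - 1)*(g + 2)*(g - 1)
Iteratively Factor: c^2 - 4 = (c + 2)*(c - 2)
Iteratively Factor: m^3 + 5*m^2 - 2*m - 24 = (m + 4)*(m^2 + m - 6) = (m - 2)*(m + 4)*(m + 3)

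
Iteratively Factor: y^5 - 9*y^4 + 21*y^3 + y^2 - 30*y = (y - 2)*(y^4 - 7*y^3 + 7*y^2 + 15*y) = y*(y - 2)*(y^3 - 7*y^2 + 7*y + 15) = y*(y - 2)*(y + 1)*(y^2 - 8*y + 15) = y*(y - 3)*(y - 2)*(y + 1)*(y - 5)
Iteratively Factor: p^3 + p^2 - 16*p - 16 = (p + 4)*(p^2 - 3*p - 4) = (p + 1)*(p + 4)*(p - 4)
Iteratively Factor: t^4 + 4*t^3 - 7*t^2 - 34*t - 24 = (t - 3)*(t^3 + 7*t^2 + 14*t + 8) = (t - 3)*(t + 4)*(t^2 + 3*t + 2) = (t - 3)*(t + 2)*(t + 4)*(t + 1)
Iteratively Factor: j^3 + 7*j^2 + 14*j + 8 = (j + 2)*(j^2 + 5*j + 4) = (j + 1)*(j + 2)*(j + 4)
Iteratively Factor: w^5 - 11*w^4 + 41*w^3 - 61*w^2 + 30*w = (w - 5)*(w^4 - 6*w^3 + 11*w^2 - 6*w) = w*(w - 5)*(w^3 - 6*w^2 + 11*w - 6) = w*(w - 5)*(w - 2)*(w^2 - 4*w + 3) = w*(w - 5)*(w - 3)*(w - 2)*(w - 1)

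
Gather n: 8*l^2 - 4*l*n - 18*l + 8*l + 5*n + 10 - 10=8*l^2 - 10*l + n*(5 - 4*l)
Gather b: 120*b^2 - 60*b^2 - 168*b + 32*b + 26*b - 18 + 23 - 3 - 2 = 60*b^2 - 110*b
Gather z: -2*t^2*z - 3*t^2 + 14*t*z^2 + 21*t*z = -3*t^2 + 14*t*z^2 + z*(-2*t^2 + 21*t)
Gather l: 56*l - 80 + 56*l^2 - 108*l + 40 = 56*l^2 - 52*l - 40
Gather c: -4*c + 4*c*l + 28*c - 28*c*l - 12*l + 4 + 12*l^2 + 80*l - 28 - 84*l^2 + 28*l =c*(24 - 24*l) - 72*l^2 + 96*l - 24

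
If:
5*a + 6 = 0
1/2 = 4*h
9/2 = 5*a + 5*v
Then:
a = -6/5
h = 1/8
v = 21/10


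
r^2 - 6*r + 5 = (r - 5)*(r - 1)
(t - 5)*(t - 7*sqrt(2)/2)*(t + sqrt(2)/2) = t^3 - 5*t^2 - 3*sqrt(2)*t^2 - 7*t/2 + 15*sqrt(2)*t + 35/2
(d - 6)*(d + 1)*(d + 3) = d^3 - 2*d^2 - 21*d - 18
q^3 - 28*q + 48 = (q - 4)*(q - 2)*(q + 6)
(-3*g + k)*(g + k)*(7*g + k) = -21*g^3 - 17*g^2*k + 5*g*k^2 + k^3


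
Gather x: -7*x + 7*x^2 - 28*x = 7*x^2 - 35*x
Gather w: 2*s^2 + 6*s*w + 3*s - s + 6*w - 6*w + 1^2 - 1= 2*s^2 + 6*s*w + 2*s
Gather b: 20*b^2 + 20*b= 20*b^2 + 20*b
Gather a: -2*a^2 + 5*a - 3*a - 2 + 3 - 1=-2*a^2 + 2*a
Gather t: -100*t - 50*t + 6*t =-144*t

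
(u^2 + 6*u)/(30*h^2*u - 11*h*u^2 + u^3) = (u + 6)/(30*h^2 - 11*h*u + u^2)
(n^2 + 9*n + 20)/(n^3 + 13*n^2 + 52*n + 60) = (n + 4)/(n^2 + 8*n + 12)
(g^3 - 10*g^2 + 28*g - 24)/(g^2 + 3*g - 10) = (g^2 - 8*g + 12)/(g + 5)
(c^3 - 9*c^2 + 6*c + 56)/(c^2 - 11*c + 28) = c + 2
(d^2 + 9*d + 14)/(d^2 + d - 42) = (d + 2)/(d - 6)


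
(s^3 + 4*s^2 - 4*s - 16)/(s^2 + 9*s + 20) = (s^2 - 4)/(s + 5)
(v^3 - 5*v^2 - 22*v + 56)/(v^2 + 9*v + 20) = (v^2 - 9*v + 14)/(v + 5)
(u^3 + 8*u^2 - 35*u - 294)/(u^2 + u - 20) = (u^3 + 8*u^2 - 35*u - 294)/(u^2 + u - 20)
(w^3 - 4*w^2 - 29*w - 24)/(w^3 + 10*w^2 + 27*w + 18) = (w - 8)/(w + 6)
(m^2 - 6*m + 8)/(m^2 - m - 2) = (m - 4)/(m + 1)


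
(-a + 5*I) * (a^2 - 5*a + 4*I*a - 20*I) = -a^3 + 5*a^2 + I*a^2 - 20*a - 5*I*a + 100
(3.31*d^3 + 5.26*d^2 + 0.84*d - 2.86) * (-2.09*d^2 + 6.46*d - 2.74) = -6.9179*d^5 + 10.3892*d^4 + 23.1546*d^3 - 3.0086*d^2 - 20.7772*d + 7.8364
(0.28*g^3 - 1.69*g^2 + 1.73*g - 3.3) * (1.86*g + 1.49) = 0.5208*g^4 - 2.7262*g^3 + 0.6997*g^2 - 3.5603*g - 4.917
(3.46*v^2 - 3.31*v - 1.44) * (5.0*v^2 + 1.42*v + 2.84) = 17.3*v^4 - 11.6368*v^3 - 2.0738*v^2 - 11.4452*v - 4.0896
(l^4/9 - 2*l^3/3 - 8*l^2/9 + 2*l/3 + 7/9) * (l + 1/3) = l^5/9 - 17*l^4/27 - 10*l^3/9 + 10*l^2/27 + l + 7/27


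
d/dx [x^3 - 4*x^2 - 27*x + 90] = 3*x^2 - 8*x - 27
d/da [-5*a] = -5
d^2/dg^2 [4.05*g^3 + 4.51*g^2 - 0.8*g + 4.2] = 24.3*g + 9.02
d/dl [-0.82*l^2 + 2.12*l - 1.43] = 2.12 - 1.64*l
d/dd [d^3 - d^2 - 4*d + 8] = 3*d^2 - 2*d - 4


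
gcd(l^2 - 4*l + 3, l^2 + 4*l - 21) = l - 3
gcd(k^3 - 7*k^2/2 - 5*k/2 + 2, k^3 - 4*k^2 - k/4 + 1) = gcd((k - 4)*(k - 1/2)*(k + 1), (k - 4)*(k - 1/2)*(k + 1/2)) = k^2 - 9*k/2 + 2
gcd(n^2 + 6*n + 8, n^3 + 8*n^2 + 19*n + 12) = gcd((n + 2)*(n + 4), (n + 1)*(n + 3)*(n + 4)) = n + 4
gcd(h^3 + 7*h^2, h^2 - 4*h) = h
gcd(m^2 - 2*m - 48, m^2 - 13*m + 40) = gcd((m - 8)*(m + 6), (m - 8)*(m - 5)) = m - 8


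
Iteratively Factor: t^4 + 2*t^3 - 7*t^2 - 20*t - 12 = (t + 2)*(t^3 - 7*t - 6) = (t + 1)*(t + 2)*(t^2 - t - 6) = (t - 3)*(t + 1)*(t + 2)*(t + 2)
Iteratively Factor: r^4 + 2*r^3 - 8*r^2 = (r)*(r^3 + 2*r^2 - 8*r) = r*(r + 4)*(r^2 - 2*r) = r*(r - 2)*(r + 4)*(r)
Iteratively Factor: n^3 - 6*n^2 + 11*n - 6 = (n - 3)*(n^2 - 3*n + 2) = (n - 3)*(n - 2)*(n - 1)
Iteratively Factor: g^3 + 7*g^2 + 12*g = (g + 3)*(g^2 + 4*g) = g*(g + 3)*(g + 4)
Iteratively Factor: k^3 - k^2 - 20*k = (k)*(k^2 - k - 20) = k*(k + 4)*(k - 5)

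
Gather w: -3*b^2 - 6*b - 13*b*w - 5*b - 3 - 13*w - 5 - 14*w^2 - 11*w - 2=-3*b^2 - 11*b - 14*w^2 + w*(-13*b - 24) - 10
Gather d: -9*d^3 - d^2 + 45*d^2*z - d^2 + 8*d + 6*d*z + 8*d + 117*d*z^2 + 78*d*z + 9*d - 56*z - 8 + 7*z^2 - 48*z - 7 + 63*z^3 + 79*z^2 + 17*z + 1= -9*d^3 + d^2*(45*z - 2) + d*(117*z^2 + 84*z + 25) + 63*z^3 + 86*z^2 - 87*z - 14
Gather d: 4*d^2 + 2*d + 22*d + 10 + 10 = 4*d^2 + 24*d + 20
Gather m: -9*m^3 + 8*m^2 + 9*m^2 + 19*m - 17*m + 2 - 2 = -9*m^3 + 17*m^2 + 2*m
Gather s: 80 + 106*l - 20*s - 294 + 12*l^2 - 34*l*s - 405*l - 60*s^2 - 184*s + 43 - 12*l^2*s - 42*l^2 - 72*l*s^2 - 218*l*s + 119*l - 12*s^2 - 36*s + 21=-30*l^2 - 180*l + s^2*(-72*l - 72) + s*(-12*l^2 - 252*l - 240) - 150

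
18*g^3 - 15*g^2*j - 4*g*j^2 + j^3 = (-6*g + j)*(-g + j)*(3*g + j)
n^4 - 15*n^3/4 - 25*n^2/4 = n^2*(n - 5)*(n + 5/4)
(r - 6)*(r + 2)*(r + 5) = r^3 + r^2 - 32*r - 60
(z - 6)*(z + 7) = z^2 + z - 42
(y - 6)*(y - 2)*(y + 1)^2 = y^4 - 6*y^3 - 3*y^2 + 16*y + 12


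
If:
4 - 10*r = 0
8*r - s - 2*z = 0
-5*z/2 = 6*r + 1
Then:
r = 2/5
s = 148/25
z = -34/25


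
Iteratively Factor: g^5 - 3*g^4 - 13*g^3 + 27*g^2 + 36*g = (g + 3)*(g^4 - 6*g^3 + 5*g^2 + 12*g) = (g + 1)*(g + 3)*(g^3 - 7*g^2 + 12*g) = (g - 3)*(g + 1)*(g + 3)*(g^2 - 4*g) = (g - 4)*(g - 3)*(g + 1)*(g + 3)*(g)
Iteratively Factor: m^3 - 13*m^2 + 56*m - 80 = (m - 4)*(m^2 - 9*m + 20) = (m - 5)*(m - 4)*(m - 4)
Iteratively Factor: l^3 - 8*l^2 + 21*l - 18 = (l - 3)*(l^2 - 5*l + 6) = (l - 3)*(l - 2)*(l - 3)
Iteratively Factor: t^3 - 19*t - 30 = (t + 3)*(t^2 - 3*t - 10) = (t - 5)*(t + 3)*(t + 2)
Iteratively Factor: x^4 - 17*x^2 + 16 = (x - 4)*(x^3 + 4*x^2 - x - 4) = (x - 4)*(x + 1)*(x^2 + 3*x - 4) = (x - 4)*(x - 1)*(x + 1)*(x + 4)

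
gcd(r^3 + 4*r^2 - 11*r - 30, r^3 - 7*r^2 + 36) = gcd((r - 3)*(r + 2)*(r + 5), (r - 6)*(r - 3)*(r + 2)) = r^2 - r - 6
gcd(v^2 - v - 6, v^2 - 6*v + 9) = v - 3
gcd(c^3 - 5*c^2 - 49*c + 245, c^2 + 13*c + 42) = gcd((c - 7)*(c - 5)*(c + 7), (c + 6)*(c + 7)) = c + 7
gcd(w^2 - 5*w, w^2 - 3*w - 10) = w - 5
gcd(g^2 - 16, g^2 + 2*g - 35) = 1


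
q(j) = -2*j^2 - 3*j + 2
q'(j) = -4*j - 3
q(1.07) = -3.50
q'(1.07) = -7.28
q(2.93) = -23.96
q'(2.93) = -14.72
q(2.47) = -17.61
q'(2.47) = -12.88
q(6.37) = -98.26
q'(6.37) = -28.48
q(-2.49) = -2.93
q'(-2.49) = 6.96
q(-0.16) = 2.43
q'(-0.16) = -2.36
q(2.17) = -13.93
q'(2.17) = -11.68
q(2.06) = -12.67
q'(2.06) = -11.24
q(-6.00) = -52.00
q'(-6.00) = 21.00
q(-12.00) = -250.00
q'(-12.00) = 45.00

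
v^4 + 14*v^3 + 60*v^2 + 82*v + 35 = (v + 1)^2*(v + 5)*(v + 7)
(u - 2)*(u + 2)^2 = u^3 + 2*u^2 - 4*u - 8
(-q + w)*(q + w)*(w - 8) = -q^2*w + 8*q^2 + w^3 - 8*w^2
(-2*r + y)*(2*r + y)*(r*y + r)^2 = -4*r^4*y^2 - 8*r^4*y - 4*r^4 + r^2*y^4 + 2*r^2*y^3 + r^2*y^2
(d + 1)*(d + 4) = d^2 + 5*d + 4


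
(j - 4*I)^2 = j^2 - 8*I*j - 16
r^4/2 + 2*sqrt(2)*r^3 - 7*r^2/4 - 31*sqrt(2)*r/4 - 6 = (r/2 + sqrt(2)/2)*(r - 3*sqrt(2)/2)*(r + sqrt(2)/2)*(r + 4*sqrt(2))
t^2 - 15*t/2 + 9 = (t - 6)*(t - 3/2)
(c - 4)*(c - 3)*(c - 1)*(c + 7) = c^4 - c^3 - 37*c^2 + 121*c - 84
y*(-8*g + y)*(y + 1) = -8*g*y^2 - 8*g*y + y^3 + y^2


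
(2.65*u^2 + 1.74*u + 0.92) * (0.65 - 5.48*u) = -14.522*u^3 - 7.8127*u^2 - 3.9106*u + 0.598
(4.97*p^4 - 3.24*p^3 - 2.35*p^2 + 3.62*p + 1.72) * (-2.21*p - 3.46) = -10.9837*p^5 - 10.0358*p^4 + 16.4039*p^3 + 0.130800000000001*p^2 - 16.3264*p - 5.9512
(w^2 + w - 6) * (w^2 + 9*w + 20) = w^4 + 10*w^3 + 23*w^2 - 34*w - 120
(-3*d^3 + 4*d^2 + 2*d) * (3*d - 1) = -9*d^4 + 15*d^3 + 2*d^2 - 2*d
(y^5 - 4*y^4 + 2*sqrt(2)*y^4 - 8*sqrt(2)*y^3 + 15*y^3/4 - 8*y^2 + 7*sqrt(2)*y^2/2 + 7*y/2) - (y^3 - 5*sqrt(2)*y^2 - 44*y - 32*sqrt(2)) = y^5 - 4*y^4 + 2*sqrt(2)*y^4 - 8*sqrt(2)*y^3 + 11*y^3/4 - 8*y^2 + 17*sqrt(2)*y^2/2 + 95*y/2 + 32*sqrt(2)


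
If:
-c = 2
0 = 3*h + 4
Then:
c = -2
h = -4/3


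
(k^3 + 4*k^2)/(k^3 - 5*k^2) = (k + 4)/(k - 5)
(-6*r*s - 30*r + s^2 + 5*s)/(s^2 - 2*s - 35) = (-6*r + s)/(s - 7)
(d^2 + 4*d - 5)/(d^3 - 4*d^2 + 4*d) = (d^2 + 4*d - 5)/(d*(d^2 - 4*d + 4))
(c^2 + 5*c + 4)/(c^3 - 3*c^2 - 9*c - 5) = (c + 4)/(c^2 - 4*c - 5)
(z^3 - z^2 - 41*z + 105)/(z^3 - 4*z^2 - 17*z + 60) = (z + 7)/(z + 4)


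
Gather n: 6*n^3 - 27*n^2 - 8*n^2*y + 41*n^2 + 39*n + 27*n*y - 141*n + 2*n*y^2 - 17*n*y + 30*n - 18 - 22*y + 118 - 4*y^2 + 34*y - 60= 6*n^3 + n^2*(14 - 8*y) + n*(2*y^2 + 10*y - 72) - 4*y^2 + 12*y + 40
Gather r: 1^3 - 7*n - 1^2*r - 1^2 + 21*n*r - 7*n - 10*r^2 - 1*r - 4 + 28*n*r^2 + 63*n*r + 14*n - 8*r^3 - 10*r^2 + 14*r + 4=-8*r^3 + r^2*(28*n - 20) + r*(84*n + 12)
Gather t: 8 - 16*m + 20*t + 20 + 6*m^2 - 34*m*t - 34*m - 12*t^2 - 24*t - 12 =6*m^2 - 50*m - 12*t^2 + t*(-34*m - 4) + 16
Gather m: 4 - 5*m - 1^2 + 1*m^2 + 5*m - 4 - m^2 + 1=0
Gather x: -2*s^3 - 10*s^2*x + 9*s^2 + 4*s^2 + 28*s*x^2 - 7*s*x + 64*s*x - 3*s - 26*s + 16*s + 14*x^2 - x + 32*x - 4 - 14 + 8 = -2*s^3 + 13*s^2 - 13*s + x^2*(28*s + 14) + x*(-10*s^2 + 57*s + 31) - 10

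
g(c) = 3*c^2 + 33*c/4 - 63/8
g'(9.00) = 62.25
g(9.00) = 309.38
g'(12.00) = 80.25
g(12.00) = 523.12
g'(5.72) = 42.57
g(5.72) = 137.47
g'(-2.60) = -7.35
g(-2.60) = -9.04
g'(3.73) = 30.63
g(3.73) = 64.64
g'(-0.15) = 7.35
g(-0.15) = -9.04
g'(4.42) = 34.77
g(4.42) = 87.20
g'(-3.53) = -12.93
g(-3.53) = 0.39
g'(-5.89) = -27.09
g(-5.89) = 47.61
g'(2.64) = 24.09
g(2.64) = 34.81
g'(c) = 6*c + 33/4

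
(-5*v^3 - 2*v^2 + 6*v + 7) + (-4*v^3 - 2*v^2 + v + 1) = -9*v^3 - 4*v^2 + 7*v + 8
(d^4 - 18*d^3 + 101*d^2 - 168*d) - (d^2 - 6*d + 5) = d^4 - 18*d^3 + 100*d^2 - 162*d - 5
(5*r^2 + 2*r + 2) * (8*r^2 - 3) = 40*r^4 + 16*r^3 + r^2 - 6*r - 6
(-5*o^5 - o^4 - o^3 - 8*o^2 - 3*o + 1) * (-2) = 10*o^5 + 2*o^4 + 2*o^3 + 16*o^2 + 6*o - 2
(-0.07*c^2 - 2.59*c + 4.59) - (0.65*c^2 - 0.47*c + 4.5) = -0.72*c^2 - 2.12*c + 0.0899999999999999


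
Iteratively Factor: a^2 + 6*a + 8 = (a + 2)*(a + 4)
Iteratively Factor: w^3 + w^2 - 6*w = (w)*(w^2 + w - 6) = w*(w + 3)*(w - 2)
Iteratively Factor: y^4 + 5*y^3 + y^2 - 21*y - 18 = (y + 3)*(y^3 + 2*y^2 - 5*y - 6) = (y + 1)*(y + 3)*(y^2 + y - 6) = (y + 1)*(y + 3)^2*(y - 2)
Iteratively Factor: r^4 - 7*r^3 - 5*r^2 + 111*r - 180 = (r - 5)*(r^3 - 2*r^2 - 15*r + 36) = (r - 5)*(r - 3)*(r^2 + r - 12) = (r - 5)*(r - 3)^2*(r + 4)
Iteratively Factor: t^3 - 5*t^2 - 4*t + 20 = (t - 5)*(t^2 - 4) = (t - 5)*(t + 2)*(t - 2)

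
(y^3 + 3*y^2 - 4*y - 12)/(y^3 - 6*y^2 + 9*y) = (y^3 + 3*y^2 - 4*y - 12)/(y*(y^2 - 6*y + 9))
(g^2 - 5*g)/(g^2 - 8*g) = (g - 5)/(g - 8)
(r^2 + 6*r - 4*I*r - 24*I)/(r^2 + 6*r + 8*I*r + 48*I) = (r - 4*I)/(r + 8*I)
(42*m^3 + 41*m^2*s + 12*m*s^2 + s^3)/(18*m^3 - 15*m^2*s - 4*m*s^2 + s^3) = (14*m^2 + 9*m*s + s^2)/(6*m^2 - 7*m*s + s^2)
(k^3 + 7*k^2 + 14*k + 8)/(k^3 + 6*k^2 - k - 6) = (k^2 + 6*k + 8)/(k^2 + 5*k - 6)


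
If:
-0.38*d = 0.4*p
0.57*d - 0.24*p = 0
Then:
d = 0.00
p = 0.00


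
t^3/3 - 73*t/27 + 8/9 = (t/3 + 1)*(t - 8/3)*(t - 1/3)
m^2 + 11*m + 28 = (m + 4)*(m + 7)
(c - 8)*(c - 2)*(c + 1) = c^3 - 9*c^2 + 6*c + 16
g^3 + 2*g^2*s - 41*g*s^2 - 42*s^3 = (g - 6*s)*(g + s)*(g + 7*s)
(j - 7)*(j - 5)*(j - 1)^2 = j^4 - 14*j^3 + 60*j^2 - 82*j + 35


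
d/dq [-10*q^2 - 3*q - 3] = -20*q - 3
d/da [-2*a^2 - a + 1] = -4*a - 1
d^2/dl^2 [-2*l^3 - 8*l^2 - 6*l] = -12*l - 16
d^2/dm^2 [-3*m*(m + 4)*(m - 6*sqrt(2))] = -18*m - 24 + 36*sqrt(2)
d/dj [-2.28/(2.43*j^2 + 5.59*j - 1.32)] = (11.0808*j + 12.7452)/(2.43*j^2 + 5.59*j - 1.32)^2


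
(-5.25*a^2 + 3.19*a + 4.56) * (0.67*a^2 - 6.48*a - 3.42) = -3.5175*a^4 + 36.1573*a^3 + 0.338999999999995*a^2 - 40.4586*a - 15.5952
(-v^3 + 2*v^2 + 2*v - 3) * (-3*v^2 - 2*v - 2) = 3*v^5 - 4*v^4 - 8*v^3 + v^2 + 2*v + 6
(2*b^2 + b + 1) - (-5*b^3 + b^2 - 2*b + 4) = 5*b^3 + b^2 + 3*b - 3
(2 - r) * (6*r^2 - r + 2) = -6*r^3 + 13*r^2 - 4*r + 4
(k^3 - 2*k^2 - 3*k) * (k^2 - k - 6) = k^5 - 3*k^4 - 7*k^3 + 15*k^2 + 18*k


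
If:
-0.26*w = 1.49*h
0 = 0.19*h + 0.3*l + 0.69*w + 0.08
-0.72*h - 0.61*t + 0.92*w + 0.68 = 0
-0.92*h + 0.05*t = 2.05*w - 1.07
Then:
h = -0.11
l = -1.63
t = 2.18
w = 0.62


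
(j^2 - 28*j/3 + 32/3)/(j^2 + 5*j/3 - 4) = (j - 8)/(j + 3)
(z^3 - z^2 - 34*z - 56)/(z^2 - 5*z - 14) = z + 4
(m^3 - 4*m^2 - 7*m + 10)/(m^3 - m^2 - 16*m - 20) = (m - 1)/(m + 2)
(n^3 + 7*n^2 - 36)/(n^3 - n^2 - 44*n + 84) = (n^2 + 9*n + 18)/(n^2 + n - 42)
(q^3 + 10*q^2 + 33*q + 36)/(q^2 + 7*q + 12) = q + 3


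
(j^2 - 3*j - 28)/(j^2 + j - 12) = (j - 7)/(j - 3)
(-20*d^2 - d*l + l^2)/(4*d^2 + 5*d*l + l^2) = (-5*d + l)/(d + l)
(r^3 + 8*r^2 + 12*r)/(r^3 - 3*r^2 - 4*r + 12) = r*(r + 6)/(r^2 - 5*r + 6)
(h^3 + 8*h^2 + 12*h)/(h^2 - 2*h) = (h^2 + 8*h + 12)/(h - 2)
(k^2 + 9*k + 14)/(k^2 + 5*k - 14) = (k + 2)/(k - 2)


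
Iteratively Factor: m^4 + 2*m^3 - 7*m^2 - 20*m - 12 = (m + 2)*(m^3 - 7*m - 6) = (m + 1)*(m + 2)*(m^2 - m - 6) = (m - 3)*(m + 1)*(m + 2)*(m + 2)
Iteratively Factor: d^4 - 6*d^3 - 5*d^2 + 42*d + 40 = (d + 1)*(d^3 - 7*d^2 + 2*d + 40) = (d + 1)*(d + 2)*(d^2 - 9*d + 20) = (d - 4)*(d + 1)*(d + 2)*(d - 5)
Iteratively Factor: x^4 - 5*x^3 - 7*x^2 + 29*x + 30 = (x - 3)*(x^3 - 2*x^2 - 13*x - 10) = (x - 3)*(x + 2)*(x^2 - 4*x - 5) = (x - 3)*(x + 1)*(x + 2)*(x - 5)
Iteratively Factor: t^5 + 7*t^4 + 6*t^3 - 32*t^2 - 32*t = (t + 4)*(t^4 + 3*t^3 - 6*t^2 - 8*t) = t*(t + 4)*(t^3 + 3*t^2 - 6*t - 8) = t*(t + 1)*(t + 4)*(t^2 + 2*t - 8) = t*(t + 1)*(t + 4)^2*(t - 2)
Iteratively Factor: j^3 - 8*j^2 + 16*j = (j)*(j^2 - 8*j + 16) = j*(j - 4)*(j - 4)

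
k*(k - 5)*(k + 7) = k^3 + 2*k^2 - 35*k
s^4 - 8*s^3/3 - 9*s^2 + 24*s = s*(s - 3)*(s - 8/3)*(s + 3)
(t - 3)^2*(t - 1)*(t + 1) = t^4 - 6*t^3 + 8*t^2 + 6*t - 9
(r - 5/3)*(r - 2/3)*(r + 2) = r^3 - r^2/3 - 32*r/9 + 20/9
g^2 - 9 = (g - 3)*(g + 3)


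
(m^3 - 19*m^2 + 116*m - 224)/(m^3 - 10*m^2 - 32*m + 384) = (m^2 - 11*m + 28)/(m^2 - 2*m - 48)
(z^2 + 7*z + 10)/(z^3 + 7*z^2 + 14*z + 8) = (z + 5)/(z^2 + 5*z + 4)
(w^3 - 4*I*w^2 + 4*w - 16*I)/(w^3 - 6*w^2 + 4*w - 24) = (w - 4*I)/(w - 6)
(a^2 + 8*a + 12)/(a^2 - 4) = (a + 6)/(a - 2)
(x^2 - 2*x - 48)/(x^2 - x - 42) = (x - 8)/(x - 7)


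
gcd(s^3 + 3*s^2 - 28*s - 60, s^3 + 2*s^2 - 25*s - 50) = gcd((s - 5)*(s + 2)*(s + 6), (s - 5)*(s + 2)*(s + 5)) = s^2 - 3*s - 10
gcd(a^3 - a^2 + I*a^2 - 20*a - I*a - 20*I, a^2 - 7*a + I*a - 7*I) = a + I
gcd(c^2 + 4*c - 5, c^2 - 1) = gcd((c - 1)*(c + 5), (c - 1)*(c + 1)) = c - 1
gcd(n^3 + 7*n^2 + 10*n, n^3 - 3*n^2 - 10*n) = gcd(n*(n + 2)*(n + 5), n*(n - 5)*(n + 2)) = n^2 + 2*n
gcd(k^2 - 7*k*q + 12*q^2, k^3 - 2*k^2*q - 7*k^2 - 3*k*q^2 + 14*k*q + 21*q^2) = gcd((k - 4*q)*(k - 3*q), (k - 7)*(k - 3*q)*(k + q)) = -k + 3*q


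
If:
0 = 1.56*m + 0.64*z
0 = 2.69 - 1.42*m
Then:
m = 1.89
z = -4.62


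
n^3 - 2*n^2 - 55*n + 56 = (n - 8)*(n - 1)*(n + 7)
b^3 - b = b*(b - 1)*(b + 1)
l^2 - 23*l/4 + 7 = (l - 4)*(l - 7/4)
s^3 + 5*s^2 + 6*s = s*(s + 2)*(s + 3)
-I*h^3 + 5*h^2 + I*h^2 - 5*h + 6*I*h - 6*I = (h + 2*I)*(h + 3*I)*(-I*h + I)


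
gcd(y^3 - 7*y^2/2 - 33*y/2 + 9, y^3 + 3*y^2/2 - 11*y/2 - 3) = y + 3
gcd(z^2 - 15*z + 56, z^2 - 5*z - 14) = z - 7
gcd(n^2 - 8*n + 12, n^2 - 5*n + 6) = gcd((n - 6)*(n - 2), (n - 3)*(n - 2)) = n - 2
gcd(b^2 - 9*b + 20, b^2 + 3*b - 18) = 1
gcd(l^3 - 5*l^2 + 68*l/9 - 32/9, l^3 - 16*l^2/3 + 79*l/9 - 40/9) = l^2 - 11*l/3 + 8/3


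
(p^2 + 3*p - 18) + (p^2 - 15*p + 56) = 2*p^2 - 12*p + 38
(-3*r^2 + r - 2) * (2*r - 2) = -6*r^3 + 8*r^2 - 6*r + 4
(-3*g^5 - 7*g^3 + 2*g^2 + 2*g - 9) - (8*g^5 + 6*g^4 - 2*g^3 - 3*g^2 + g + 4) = -11*g^5 - 6*g^4 - 5*g^3 + 5*g^2 + g - 13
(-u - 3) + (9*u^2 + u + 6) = 9*u^2 + 3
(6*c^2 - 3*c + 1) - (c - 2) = 6*c^2 - 4*c + 3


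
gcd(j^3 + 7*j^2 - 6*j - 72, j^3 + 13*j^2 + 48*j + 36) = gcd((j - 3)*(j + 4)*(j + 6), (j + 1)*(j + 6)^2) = j + 6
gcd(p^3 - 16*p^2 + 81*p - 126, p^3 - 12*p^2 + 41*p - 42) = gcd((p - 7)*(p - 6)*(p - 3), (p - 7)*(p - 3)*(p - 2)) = p^2 - 10*p + 21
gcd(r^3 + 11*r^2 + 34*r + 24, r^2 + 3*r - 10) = 1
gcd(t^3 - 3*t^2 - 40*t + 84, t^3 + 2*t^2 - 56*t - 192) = t + 6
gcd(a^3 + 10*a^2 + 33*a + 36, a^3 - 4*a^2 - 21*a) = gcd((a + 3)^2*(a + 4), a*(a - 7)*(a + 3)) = a + 3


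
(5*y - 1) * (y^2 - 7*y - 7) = 5*y^3 - 36*y^2 - 28*y + 7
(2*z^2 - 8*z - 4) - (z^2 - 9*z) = z^2 + z - 4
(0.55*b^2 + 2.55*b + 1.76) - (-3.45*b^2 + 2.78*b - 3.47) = 4.0*b^2 - 0.23*b + 5.23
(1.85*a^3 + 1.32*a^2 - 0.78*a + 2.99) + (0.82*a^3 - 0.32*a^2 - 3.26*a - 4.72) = 2.67*a^3 + 1.0*a^2 - 4.04*a - 1.73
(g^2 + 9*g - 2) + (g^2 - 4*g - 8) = 2*g^2 + 5*g - 10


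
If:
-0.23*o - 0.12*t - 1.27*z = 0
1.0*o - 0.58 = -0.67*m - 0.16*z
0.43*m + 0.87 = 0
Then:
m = -2.02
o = 1.93558139534884 - 0.16*z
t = -10.2766666666667*z - 3.70986434108527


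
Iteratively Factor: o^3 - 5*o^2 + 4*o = (o - 4)*(o^2 - o) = (o - 4)*(o - 1)*(o)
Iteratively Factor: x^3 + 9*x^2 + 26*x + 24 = (x + 4)*(x^2 + 5*x + 6) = (x + 2)*(x + 4)*(x + 3)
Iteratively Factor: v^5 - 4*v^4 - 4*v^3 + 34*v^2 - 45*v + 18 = (v - 3)*(v^4 - v^3 - 7*v^2 + 13*v - 6) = (v - 3)*(v + 3)*(v^3 - 4*v^2 + 5*v - 2) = (v - 3)*(v - 1)*(v + 3)*(v^2 - 3*v + 2) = (v - 3)*(v - 2)*(v - 1)*(v + 3)*(v - 1)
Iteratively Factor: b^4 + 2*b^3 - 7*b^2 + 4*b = (b)*(b^3 + 2*b^2 - 7*b + 4) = b*(b - 1)*(b^2 + 3*b - 4) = b*(b - 1)^2*(b + 4)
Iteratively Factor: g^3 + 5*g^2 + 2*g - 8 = (g + 2)*(g^2 + 3*g - 4) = (g + 2)*(g + 4)*(g - 1)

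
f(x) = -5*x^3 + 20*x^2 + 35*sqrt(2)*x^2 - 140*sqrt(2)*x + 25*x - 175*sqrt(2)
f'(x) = -15*x^2 + 40*x + 70*sqrt(2)*x - 140*sqrt(2) + 25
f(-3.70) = 1597.26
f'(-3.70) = -892.62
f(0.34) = -298.47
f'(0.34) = -127.47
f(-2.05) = 442.28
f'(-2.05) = -520.97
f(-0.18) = -214.07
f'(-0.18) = -198.49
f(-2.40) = 637.11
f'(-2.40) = -592.98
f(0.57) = -324.44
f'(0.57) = -98.64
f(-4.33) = 2210.47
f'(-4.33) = -1056.07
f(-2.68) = 811.53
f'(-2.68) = -653.23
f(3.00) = -275.98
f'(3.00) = 108.99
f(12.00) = -955.73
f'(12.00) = -665.05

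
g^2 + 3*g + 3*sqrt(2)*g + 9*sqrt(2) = (g + 3)*(g + 3*sqrt(2))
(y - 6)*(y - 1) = y^2 - 7*y + 6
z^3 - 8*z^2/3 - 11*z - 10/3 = (z - 5)*(z + 1/3)*(z + 2)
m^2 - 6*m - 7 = (m - 7)*(m + 1)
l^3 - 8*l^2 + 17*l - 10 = (l - 5)*(l - 2)*(l - 1)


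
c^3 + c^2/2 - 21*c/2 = c*(c - 3)*(c + 7/2)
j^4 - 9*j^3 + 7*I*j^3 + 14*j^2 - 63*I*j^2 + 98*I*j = j*(j - 7)*(j - 2)*(j + 7*I)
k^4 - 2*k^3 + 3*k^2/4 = k^2*(k - 3/2)*(k - 1/2)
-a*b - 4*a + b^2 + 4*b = (-a + b)*(b + 4)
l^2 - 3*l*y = l*(l - 3*y)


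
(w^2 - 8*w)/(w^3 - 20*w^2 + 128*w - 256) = w/(w^2 - 12*w + 32)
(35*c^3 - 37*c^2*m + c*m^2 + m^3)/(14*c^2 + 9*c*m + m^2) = (5*c^2 - 6*c*m + m^2)/(2*c + m)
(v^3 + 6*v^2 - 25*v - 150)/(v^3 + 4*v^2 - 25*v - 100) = (v + 6)/(v + 4)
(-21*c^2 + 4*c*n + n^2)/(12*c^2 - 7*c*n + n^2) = (-7*c - n)/(4*c - n)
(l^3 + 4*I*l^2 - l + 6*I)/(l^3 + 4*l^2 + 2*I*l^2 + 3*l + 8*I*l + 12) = (l + 2*I)/(l + 4)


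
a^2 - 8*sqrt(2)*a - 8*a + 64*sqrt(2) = (a - 8)*(a - 8*sqrt(2))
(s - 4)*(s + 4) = s^2 - 16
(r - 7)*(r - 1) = r^2 - 8*r + 7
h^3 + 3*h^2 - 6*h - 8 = (h - 2)*(h + 1)*(h + 4)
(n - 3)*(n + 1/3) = n^2 - 8*n/3 - 1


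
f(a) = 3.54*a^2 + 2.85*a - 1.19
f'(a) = 7.08*a + 2.85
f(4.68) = 89.68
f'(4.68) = 35.98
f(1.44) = 10.25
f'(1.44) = 13.05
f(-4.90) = 69.84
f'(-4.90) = -31.84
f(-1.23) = 0.66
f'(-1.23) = -5.86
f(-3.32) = 28.37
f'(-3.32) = -20.66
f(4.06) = 68.73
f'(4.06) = 31.59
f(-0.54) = -1.70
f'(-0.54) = -0.97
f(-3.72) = 37.20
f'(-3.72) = -23.49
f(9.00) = 311.20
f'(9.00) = 66.57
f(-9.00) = 259.90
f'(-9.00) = -60.87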